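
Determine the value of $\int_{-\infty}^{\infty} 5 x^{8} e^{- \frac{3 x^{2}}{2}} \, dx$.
$\frac{175 \sqrt{6} \sqrt{\pi}}{81}$

Start from the elementary integral
$$J(a) = \int_{-\infty}^{\infty} 5 e^{- a x^{2}} \, dx = \frac{5 \sqrt{\pi}}{\sqrt{a}}.$$

Differentiating under the integral sign brings down a factor of $(-x^2)$:
$$\frac{dJ}{da} = \int_{-\infty}^{\infty} - 5 x^{2} e^{- a x^{2}} \, dx = - \frac{5 \sqrt{\pi}}{2 a^{\frac{3}{2}}}.$$

Repeating $4$ times in total — each differentiation brings down another $(-x^2)$ — gives
$$\frac{d^{4}J}{da^{4}} = \int_{-\infty}^{\infty} 5 x^{8} e^{- a x^{2}} \, dx = \frac{525 \sqrt{\pi}}{16 a^{\frac{9}{2}}},$$
and the integrand here is exactly the target integrand, so $I = \frac{525 \sqrt{\pi}}{16 a^{\frac{9}{2}}}$.

Setting $a = \frac{3}{2}$:
$$I = \frac{175 \sqrt{6} \sqrt{\pi}}{81}.$$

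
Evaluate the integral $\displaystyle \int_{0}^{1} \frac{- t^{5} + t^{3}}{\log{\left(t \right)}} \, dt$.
$\log{\left(\frac{2}{3} \right)}$

Replace the exponent $3$ by a parameter $a$: let $I(a) = \int_{0}^{1} \frac{- t^{5} + t^{a}}{\log{\left(t \right)}} \, dt$.

Since $\dfrac{\partial}{\partial a}\,t^{a} = t^{a} \ln t$, the $\ln t$ in the denominator cancels and
$$\frac{dI}{da} = \int_{0}^{1} t^{a} \, dt = \left[\frac{t^{a+1}}{a+1}\right]_0^1 = \frac{1}{a + 1}.$$

Integrating with respect to $a$ gives $I(a) = \log{\left(\frac{a}{6} + \frac{1}{6} \right)} + C$.

At $a = 5$ the integrand is identically $0$, so $I(5) = 0$. The closed form gives $0$, hence $C = 0$.

Setting $a = 3$:
$$I = \log{\left(\frac{2}{3} \right)}.$$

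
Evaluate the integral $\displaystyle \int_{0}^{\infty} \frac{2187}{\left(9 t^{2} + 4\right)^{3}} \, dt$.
$\frac{2187 \pi}{512}$

Recall the elementary integral
$$J(a) = \int_{0}^{\infty} \frac{3}{a^{2} + t^{2}} \, dt = \frac{3 \pi}{2 a}.$$

Differentiating under the integral sign with respect to $a$,
$$\frac{dJ}{da} = \int_{0}^{\infty} - \frac{6 a}{\left(a^{2} + t^{2}\right)^{2}} \, dt = - \frac{3 \pi}{2 a^{2}},$$
so $\int_{0}^{\infty} \frac{3}{\left(a^{2} + t^{2}\right)^{2}} \, dt = \frac{3 \pi}{4 a^{3}}$.

Repeating — each differentiation of $1/(t^2+a^2)^j$ produces $-2ja/(t^2+a^2)^{j+1}$ — and dividing through by $-2ja$ at each step yields, after $2$ differentiations in total,
$$\int_{0}^{\infty} \frac{3}{\left(a^{2} + t^{2}\right)^{3}} \, dt = \frac{9 \pi}{16 a^{5}}.$$

Setting $a = \frac{2}{3}$:
$$I = \frac{2187 \pi}{512}.$$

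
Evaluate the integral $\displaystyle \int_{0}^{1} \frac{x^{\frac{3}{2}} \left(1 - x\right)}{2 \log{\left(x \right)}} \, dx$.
$- \log{\left(7 \right)} + \frac{\log{\left(35 \right)}}{2}$

Introduce a parameter $a$ in the exponent: let $I(a) = \int_{0}^{1} \frac{- x^{\frac{5}{2}} + x^{a}}{2 \log{\left(x \right)}} \, dx$.

Since $\dfrac{\partial}{\partial a}\,x^{a} = x^{a} \ln x$, the $\ln x$ in the denominator cancels and
$$\frac{dI}{da} = \int_{0}^{1} \frac{1}{2} x^{a} \, dx = \frac{1}{2} \left[\frac{x^{a+1}}{a+1}\right]_0^1 = \frac{1}{2 \left(a + 1\right)}.$$

Integrating with respect to $a$ gives $I(a) = \log{\left(\frac{\sqrt{14} \sqrt{a + 1}}{7} \right)} + C$.

At $a = \frac{5}{2}$ the integrand is identically $0$, so $I(\frac{5}{2}) = 0$. The closed form gives $0$, hence $C = 0$.

Setting $a = \frac{3}{2}$:
$$I = - \log{\left(7 \right)} + \frac{\log{\left(35 \right)}}{2}.$$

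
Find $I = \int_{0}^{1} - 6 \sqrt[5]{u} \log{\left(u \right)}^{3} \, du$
$\frac{625}{36}$

Begin with the known integral
$$J(a) = \int_{0}^{1} - 6 u^{a} \, du = - \frac{6}{a + 1}.$$

Differentiating under the integral sign brings down a factor of $\ln u$:
$$\frac{dJ}{da} = \int_{0}^{1} - 6 u^{a} \log{\left(u \right)} \, du = \frac{6}{\left(a + 1\right)^{2}}.$$

Repeating $3$ times in total — each differentiation brings down another $\ln u$ — gives
$$\frac{d^{3}J}{da^{3}} = \int_{0}^{1} - 6 u^{a} \log{\left(u \right)}^{3} \, du = \frac{36}{\left(a + 1\right)^{4}},$$
and the integrand here is exactly the target integrand, so $I = \frac{36}{\left(a + 1\right)^{4}}$.

Setting $a = \frac{1}{5}$:
$$I = \frac{625}{36}.$$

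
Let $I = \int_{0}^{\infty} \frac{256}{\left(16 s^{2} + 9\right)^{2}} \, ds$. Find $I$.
$\frac{16 \pi}{27}$

Recall the elementary integral
$$J(a) = \int_{0}^{\infty} \frac{1}{a^{2} + s^{2}} \, ds = \frac{\pi}{2 a}.$$

Differentiating under the integral sign with respect to $a$,
$$\frac{dJ}{da} = \int_{0}^{\infty} - \frac{2 a}{\left(a^{2} + s^{2}\right)^{2}} \, ds = - \frac{\pi}{2 a^{2}},$$
so $\int_{0}^{\infty} \frac{1}{\left(a^{2} + s^{2}\right)^{2}} \, ds = \frac{\pi}{4 a^{3}}$.

Setting $a = \frac{3}{4}$:
$$I = \frac{16 \pi}{27}.$$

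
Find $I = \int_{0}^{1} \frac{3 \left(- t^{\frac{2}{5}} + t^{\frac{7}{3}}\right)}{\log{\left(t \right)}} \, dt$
$- \log{\left(\frac{9261}{125000} \right)}$

Introduce a parameter $a$ in the exponent: let $I(a) = \int_{0}^{1} \frac{3 \left(t^{\frac{7}{3}} - t^{a}\right)}{\log{\left(t \right)}} \, dt$.

Since $\dfrac{\partial}{\partial a}\,t^{a} = t^{a} \ln t$, the $\ln t$ in the denominator cancels and
$$\frac{dI}{da} = \int_{0}^{1} -3 t^{a} \, dt = -3 \left[\frac{t^{a+1}}{a+1}\right]_0^1 = - \frac{3}{a + 1}.$$

Integrating with respect to $a$ gives $I(a) = - \log{\left(\frac{27 \left(a + 1\right)^{3}}{1000} \right)} + C$.

At $a = \frac{7}{3}$ the integrand is identically $0$, so $I(\frac{7}{3}) = 0$. The closed form gives $0$, hence $C = 0$.

Setting $a = \frac{2}{5}$:
$$I = - \log{\left(\frac{9261}{125000} \right)}.$$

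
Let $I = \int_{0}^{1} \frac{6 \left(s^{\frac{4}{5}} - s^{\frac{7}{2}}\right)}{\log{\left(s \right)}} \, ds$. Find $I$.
$\log{\left(\frac{64}{15625} \right)}$

Replace the exponent $\frac{4}{5}$ by a parameter $a$: let $I(a) = \int_{0}^{1} \frac{6 \left(- s^{\frac{7}{2}} + s^{a}\right)}{\log{\left(s \right)}} \, ds$.

Since $\dfrac{\partial}{\partial a}\,s^{a} = s^{a} \ln s$, the $\ln s$ in the denominator cancels and
$$\frac{dI}{da} = \int_{0}^{1} 6 s^{a} \, ds = 6 \left[\frac{s^{a+1}}{a+1}\right]_0^1 = \frac{6}{a + 1}.$$

Integrating with respect to $a$ gives $I(a) = \log{\left(\frac{64 \left(a + 1\right)^{6}}{531441} \right)} + C$.

At $a = \frac{7}{2}$ the integrand is identically $0$, so $I(\frac{7}{2}) = 0$. The closed form gives $0$, hence $C = 0$.

Setting $a = \frac{4}{5}$:
$$I = \log{\left(\frac{64}{15625} \right)}.$$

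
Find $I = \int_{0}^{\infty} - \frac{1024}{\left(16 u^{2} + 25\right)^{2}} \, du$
$- \frac{64 \pi}{125}$

Recall the elementary integral
$$J(a) = \int_{0}^{\infty} - \frac{4}{a^{2} + u^{2}} \, du = - \frac{2 \pi}{a}.$$

Differentiating under the integral sign with respect to $a$,
$$\frac{dJ}{da} = \int_{0}^{\infty} \frac{8 a}{\left(a^{2} + u^{2}\right)^{2}} \, du = \frac{2 \pi}{a^{2}},$$
so $\int_{0}^{\infty} - \frac{4}{\left(a^{2} + u^{2}\right)^{2}} \, du = - \frac{\pi}{a^{3}}$.

Setting $a = \frac{5}{4}$:
$$I = - \frac{64 \pi}{125}.$$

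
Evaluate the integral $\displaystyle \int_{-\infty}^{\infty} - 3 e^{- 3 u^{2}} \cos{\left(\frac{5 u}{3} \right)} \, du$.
$- \frac{\sqrt{3} \sqrt{\pi}}{e^{\frac{25}{108}}}$

Let $b$ denote the cosine frequency and define $I(b) = \int_{-\infty}^{\infty} - 3 e^{- 3 u^{2}} \cos{\left(b u \right)} \, du$.

Differentiating under the integral sign,
$$I'(b) = \int_{-\infty}^{\infty} 3 u e^{- 3 u^{2}} \sin{\left(b u \right)} \, du.$$

Integrate $\int_{-\infty}^{\infty} u \sin(b u)\, e^{- 3 u^{2}}\, du$ by parts with $w = \sin(b u)$ and $dv = u\, e^{- 3 u^{2}}\, du$, giving $v = - \frac{e^{- 3 u^{2}}}{6}$. The boundary term vanishes and
$$\int_{-\infty}^{\infty} u \sin(b u)\, e^{- 3 u^{2}}\, du = \frac{b}{6} \int_{-\infty}^{\infty} \cos(b u)\, e^{- 3 u^{2}}\, du,$$
so $I'(b) = - \frac{b}{6}\, I(b)$.

This is a separable first-order ODE; solving with the initial condition $I(0) = \int_{-\infty}^{\infty} - 3 e^{- 3 u^{2}}\,du = - \sqrt{3} \sqrt{\pi}$ gives
$$I(b) = - \sqrt{3} \sqrt{\pi} e^{- \frac{b^{2}}{12}}.$$

Setting $b = \frac{5}{3}$:
$$I = - \frac{\sqrt{3} \sqrt{\pi}}{e^{\frac{25}{108}}}.$$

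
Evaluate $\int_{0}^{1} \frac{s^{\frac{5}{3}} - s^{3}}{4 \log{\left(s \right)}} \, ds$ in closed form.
$- \frac{\log{\left(3 \right)}}{4} + \frac{\log{\left(2 \right)}}{4}$

Consider the one-parameter family: let $I(a) = \int_{0}^{1} \frac{- s^{3} + s^{a}}{4 \log{\left(s \right)}} \, ds$.

Since $\dfrac{\partial}{\partial a}\,s^{a} = s^{a} \ln s$, the $\ln s$ in the denominator cancels and
$$\frac{dI}{da} = \int_{0}^{1} \frac{1}{4} s^{a} \, ds = \frac{1}{4} \left[\frac{s^{a+1}}{a+1}\right]_0^1 = \frac{1}{4 \left(a + 1\right)}.$$

Integrating with respect to $a$ gives $I(a) = \frac{\log{\left(a + 1 \right)}}{4} - \frac{\log{\left(2 \right)}}{2} + C$.

At $a = 3$ the integrand is identically $0$, so $I(3) = 0$. The closed form gives $0$, hence $C = 0$.

Setting $a = \frac{5}{3}$:
$$I = - \frac{\log{\left(3 \right)}}{4} + \frac{\log{\left(2 \right)}}{4}.$$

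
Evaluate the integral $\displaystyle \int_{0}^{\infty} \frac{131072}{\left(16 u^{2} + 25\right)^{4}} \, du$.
$\frac{1024 \pi}{15625}$

Begin with the known result
$$J(a) = \int_{0}^{\infty} \frac{2}{a^{2} + u^{2}} \, du = \frac{\pi}{a}.$$

Differentiating under the integral sign with respect to $a$,
$$\frac{dJ}{da} = \int_{0}^{\infty} - \frac{4 a}{\left(a^{2} + u^{2}\right)^{2}} \, du = - \frac{\pi}{a^{2}},$$
so $\int_{0}^{\infty} \frac{2}{\left(a^{2} + u^{2}\right)^{2}} \, du = \frac{\pi}{2 a^{3}}$.

Repeating — each differentiation of $1/(u^2+a^2)^j$ produces $-2ja/(u^2+a^2)^{j+1}$ — and dividing through by $-2ja$ at each step yields, after $3$ differentiations in total,
$$\int_{0}^{\infty} \frac{2}{\left(a^{2} + u^{2}\right)^{4}} \, du = \frac{5 \pi}{16 a^{7}}.$$

Setting $a = \frac{5}{4}$:
$$I = \frac{1024 \pi}{15625}.$$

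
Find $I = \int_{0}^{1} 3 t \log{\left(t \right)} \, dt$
$- \frac{3}{4}$

Begin with the known integral
$$J(a) = \int_{0}^{1} 3 t^{a} \, dt = \frac{3}{a + 1}.$$

Differentiating under the integral sign brings down a factor of $\ln t$:
$$\frac{dJ}{da} = \int_{0}^{1} 3 t^{a} \log{\left(t \right)} \, dt = - \frac{3}{\left(a + 1\right)^{2}}.$$

The integral on the left is $I$, so $I = - \frac{3}{\left(a + 1\right)^{2}}$.

Setting $a = 1$:
$$I = - \frac{3}{4}.$$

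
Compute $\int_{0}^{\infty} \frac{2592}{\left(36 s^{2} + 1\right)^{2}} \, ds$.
$108 \pi$

Begin with the known result
$$J(a) = \int_{0}^{\infty} \frac{2}{a^{2} + s^{2}} \, ds = \frac{\pi}{a}.$$

Differentiating under the integral sign with respect to $a$,
$$\frac{dJ}{da} = \int_{0}^{\infty} - \frac{4 a}{\left(a^{2} + s^{2}\right)^{2}} \, ds = - \frac{\pi}{a^{2}},$$
so $\int_{0}^{\infty} \frac{2}{\left(a^{2} + s^{2}\right)^{2}} \, ds = \frac{\pi}{2 a^{3}}$.

Setting $a = \frac{1}{6}$:
$$I = 108 \pi.$$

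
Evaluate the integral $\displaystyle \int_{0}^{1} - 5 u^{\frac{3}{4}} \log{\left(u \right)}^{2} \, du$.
$- \frac{640}{343}$

Consider the simpler parametrised integral
$$J(a) = \int_{0}^{1} - 5 u^{a} \, du = - \frac{5}{a + 1}.$$

Differentiating under the integral sign brings down a factor of $\ln u$:
$$\frac{dJ}{da} = \int_{0}^{1} - 5 u^{a} \log{\left(u \right)} \, du = \frac{5}{\left(a + 1\right)^{2}}.$$

Repeating twice in total — each differentiation brings down another $\ln u$ — gives
$$\frac{d^{2}J}{da^{2}} = \int_{0}^{1} - 5 u^{a} \log{\left(u \right)}^{2} \, du = - \frac{10}{\left(a + 1\right)^{3}},$$
and the integrand here is exactly the target integrand, so $I = - \frac{10}{\left(a + 1\right)^{3}}$.

Setting $a = \frac{3}{4}$:
$$I = - \frac{640}{343}.$$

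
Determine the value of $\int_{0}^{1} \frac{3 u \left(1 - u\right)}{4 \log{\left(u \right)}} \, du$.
$- \frac{3 \log{\left(3 \right)}}{4} + \frac{3 \log{\left(2 \right)}}{4}$

Introduce a parameter $a$ in the exponent: let $I(a) = \int_{0}^{1} \frac{3 \left(- u^{2} + u^{a}\right)}{4 \log{\left(u \right)}} \, du$.

Since $\dfrac{\partial}{\partial a}\,u^{a} = u^{a} \ln u$, the $\ln u$ in the denominator cancels and
$$\frac{dI}{da} = \int_{0}^{1} \frac{3}{4} u^{a} \, du = \frac{3}{4} \left[\frac{u^{a+1}}{a+1}\right]_0^1 = \frac{3}{4 \left(a + 1\right)}.$$

Integrating with respect to $a$ gives $I(a) = \frac{3 \log{\left(a + 1 \right)}}{4} - \frac{3 \log{\left(3 \right)}}{4} + C$.

At $a = 2$ the integrand is identically $0$, so $I(2) = 0$. The closed form gives $0$, hence $C = 0$.

Setting $a = 1$:
$$I = - \frac{3 \log{\left(3 \right)}}{4} + \frac{3 \log{\left(2 \right)}}{4}.$$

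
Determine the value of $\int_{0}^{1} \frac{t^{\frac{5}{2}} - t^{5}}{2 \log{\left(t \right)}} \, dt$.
$\log{\left(\frac{\sqrt{21}}{6} \right)}$

Consider the one-parameter family: let $I(a) = \int_{0}^{1} \frac{t^{\frac{5}{2}} - t^{a}}{2 \log{\left(t \right)}} \, dt$.

Since $\dfrac{\partial}{\partial a}\,t^{a} = t^{a} \ln t$, the $\ln t$ in the denominator cancels and
$$\frac{dI}{da} = \int_{0}^{1} - \frac{1}{2} t^{a} \, dt = - \frac{1}{2} \left[\frac{t^{a+1}}{a+1}\right]_0^1 = - \frac{1}{2 a + 2}.$$

Integrating with respect to $a$ gives $I(a) = - \frac{\log{\left(a + 1 \right)}}{2} - \frac{\log{\left(2 \right)}}{2} + \frac{\log{\left(7 \right)}}{2} + C$.

At $a = \frac{5}{2}$ the integrand is identically $0$, so $I(\frac{5}{2}) = 0$. The closed form gives $0$, hence $C = 0$.

Setting $a = 5$:
$$I = \log{\left(\frac{\sqrt{21}}{6} \right)}.$$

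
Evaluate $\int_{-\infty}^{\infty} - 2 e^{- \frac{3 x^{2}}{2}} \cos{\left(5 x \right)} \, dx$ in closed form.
$- \frac{2 \sqrt{6} \sqrt{\pi}}{3 e^{\frac{25}{6}}}$

Let $b$ denote the cosine frequency and define $I(b) = \int_{-\infty}^{\infty} - 2 e^{- \frac{3 x^{2}}{2}} \cos{\left(b x \right)} \, dx$.

Differentiating under the integral sign,
$$I'(b) = \int_{-\infty}^{\infty} 2 x e^{- \frac{3 x^{2}}{2}} \sin{\left(b x \right)} \, dx.$$

Integrate $\int_{-\infty}^{\infty} x \sin(b x)\, e^{- \frac{3 x^{2}}{2}}\, dx$ by parts with $u = \sin(b x)$ and $dv = x\, e^{- \frac{3 x^{2}}{2}}\, dx$, giving $v = - \frac{e^{- \frac{3 x^{2}}{2}}}{3}$. The boundary term vanishes and
$$\int_{-\infty}^{\infty} x \sin(b x)\, e^{- \frac{3 x^{2}}{2}}\, dx = \frac{b}{3} \int_{-\infty}^{\infty} \cos(b x)\, e^{- \frac{3 x^{2}}{2}}\, dx,$$
so $I'(b) = - \frac{b}{3}\, I(b)$.

This is a separable first-order ODE; solving with the initial condition $I(0) = \int_{-\infty}^{\infty} - 2 e^{- \frac{3 x^{2}}{2}}\,dx = - \frac{2 \sqrt{6} \sqrt{\pi}}{3}$ gives
$$I(b) = - \frac{2 \sqrt{6} \sqrt{\pi} e^{- \frac{b^{2}}{6}}}{3}.$$

Setting $b = 5$:
$$I = - \frac{2 \sqrt{6} \sqrt{\pi}}{3 e^{\frac{25}{6}}}.$$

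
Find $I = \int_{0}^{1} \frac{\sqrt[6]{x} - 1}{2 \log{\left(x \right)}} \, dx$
$\log{\left(\frac{\sqrt{42}}{6} \right)}$

Replace the exponent $\frac{1}{6}$ by a parameter $a$: let $I(a) = \int_{0}^{1} \frac{x^{a} - 1}{2 \log{\left(x \right)}} \, dx$.

Since $\dfrac{\partial}{\partial a}\,x^{a} = x^{a} \ln x$, the $\ln x$ in the denominator cancels and
$$\frac{dI}{da} = \int_{0}^{1} \frac{1}{2} x^{a} \, dx = \frac{1}{2} \left[\frac{x^{a+1}}{a+1}\right]_0^1 = \frac{1}{2 \left(a + 1\right)}.$$

Integrating with respect to $a$ gives $I(a) = \frac{\log{\left(a + 1 \right)}}{2} + C$.

At $a = 0$ the integrand is identically $0$, so $I(0) = 0$. The closed form gives $0$, hence $C = 0$.

Setting $a = \frac{1}{6}$:
$$I = \log{\left(\frac{\sqrt{42}}{6} \right)}.$$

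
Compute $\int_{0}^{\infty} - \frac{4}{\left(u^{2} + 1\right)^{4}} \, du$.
$- \frac{5 \pi}{8}$

Start from the standard arctangent integral
$$J(a) = \int_{0}^{\infty} - \frac{4}{a^{2} + u^{2}} \, du = - \frac{2 \pi}{a}.$$

Differentiating under the integral sign with respect to $a$,
$$\frac{dJ}{da} = \int_{0}^{\infty} \frac{8 a}{\left(a^{2} + u^{2}\right)^{2}} \, du = \frac{2 \pi}{a^{2}},$$
so $\int_{0}^{\infty} - \frac{4}{\left(a^{2} + u^{2}\right)^{2}} \, du = - \frac{\pi}{a^{3}}$.

Repeating — each differentiation of $1/(u^2+a^2)^j$ produces $-2ja/(u^2+a^2)^{j+1}$ — and dividing through by $-2ja$ at each step yields, after $3$ differentiations in total,
$$\int_{0}^{\infty} - \frac{4}{\left(a^{2} + u^{2}\right)^{4}} \, du = - \frac{5 \pi}{8 a^{7}}.$$

Setting $a = 1$:
$$I = - \frac{5 \pi}{8}.$$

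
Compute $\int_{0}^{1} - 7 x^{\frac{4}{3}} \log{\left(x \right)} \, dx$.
$\frac{9}{7}$

Begin with the known integral
$$J(a) = \int_{0}^{1} - 7 x^{a} \, dx = - \frac{7}{a + 1}.$$

Differentiating under the integral sign brings down a factor of $\ln x$:
$$\frac{dJ}{da} = \int_{0}^{1} - 7 x^{a} \log{\left(x \right)} \, dx = \frac{7}{\left(a + 1\right)^{2}}.$$

The integral on the left is $I$, so $I = \frac{7}{\left(a + 1\right)^{2}}$.

Setting $a = \frac{4}{3}$:
$$I = \frac{9}{7}.$$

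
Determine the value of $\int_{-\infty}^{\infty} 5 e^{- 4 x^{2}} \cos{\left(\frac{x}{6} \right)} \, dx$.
$\frac{5 \sqrt{\pi}}{2 e^{\frac{1}{576}}}$

Define $I(b) = \int_{-\infty}^{\infty} 5 e^{- 4 x^{2}} \cos{\left(b x \right)} \, dx$.

Differentiating under the integral sign,
$$I'(b) = \int_{-\infty}^{\infty} - 5 x e^{- 4 x^{2}} \sin{\left(b x \right)} \, dx.$$

Integrate $\int_{-\infty}^{\infty} x \sin(b x)\, e^{- 4 x^{2}}\, dx$ by parts with $u = \sin(b x)$ and $dv = x\, e^{- 4 x^{2}}\, dx$, giving $v = - \frac{e^{- 4 x^{2}}}{8}$. The boundary term vanishes and
$$\int_{-\infty}^{\infty} x \sin(b x)\, e^{- 4 x^{2}}\, dx = \frac{b}{8} \int_{-\infty}^{\infty} \cos(b x)\, e^{- 4 x^{2}}\, dx,$$
so $I'(b) = - \frac{b}{8}\, I(b)$.

This is a separable first-order ODE; solving with the initial condition $I(0) = \int_{-\infty}^{\infty} 5 e^{- 4 x^{2}}\,dx = \frac{5 \sqrt{\pi}}{2}$ gives
$$I(b) = \frac{5 \sqrt{\pi} e^{- \frac{b^{2}}{16}}}{2}.$$

Setting $b = \frac{1}{6}$:
$$I = \frac{5 \sqrt{\pi}}{2 e^{\frac{1}{576}}}.$$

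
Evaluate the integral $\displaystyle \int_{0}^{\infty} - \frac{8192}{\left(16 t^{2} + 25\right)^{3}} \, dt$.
$- \frac{384 \pi}{3125}$

Begin with the known result
$$J(a) = \int_{0}^{\infty} - \frac{2}{a^{2} + t^{2}} \, dt = - \frac{\pi}{a}.$$

Differentiating under the integral sign with respect to $a$,
$$\frac{dJ}{da} = \int_{0}^{\infty} \frac{4 a}{\left(a^{2} + t^{2}\right)^{2}} \, dt = \frac{\pi}{a^{2}},$$
so $\int_{0}^{\infty} - \frac{2}{\left(a^{2} + t^{2}\right)^{2}} \, dt = - \frac{\pi}{2 a^{3}}$.

Repeating — each differentiation of $1/(t^2+a^2)^j$ produces $-2ja/(t^2+a^2)^{j+1}$ — and dividing through by $-2ja$ at each step yields, after $2$ differentiations in total,
$$\int_{0}^{\infty} - \frac{2}{\left(a^{2} + t^{2}\right)^{3}} \, dt = - \frac{3 \pi}{8 a^{5}}.$$

Setting $a = \frac{5}{4}$:
$$I = - \frac{384 \pi}{3125}.$$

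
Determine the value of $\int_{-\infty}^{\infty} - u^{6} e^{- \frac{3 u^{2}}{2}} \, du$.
$- \frac{5 \sqrt{6} \sqrt{\pi}}{27}$

Begin with the known integral
$$J(a) = \int_{-\infty}^{\infty} - e^{- a u^{2}} \, du = - \frac{\sqrt{\pi}}{\sqrt{a}}.$$

Differentiating under the integral sign brings down a factor of $(-u^2)$:
$$\frac{dJ}{da} = \int_{-\infty}^{\infty} u^{2} e^{- a u^{2}} \, du = \frac{\sqrt{\pi}}{2 a^{\frac{3}{2}}}.$$

Repeating $3$ times in total — each differentiation brings down another $(-u^2)$ — gives
$$\frac{d^{3}J}{da^{3}} = \int_{-\infty}^{\infty} u^{6} e^{- a u^{2}} \, du = \frac{15 \sqrt{\pi}}{8 a^{\frac{7}{2}}},$$
and the integrand here is $(-1)^{3}$ times the target integrand, so $I = (-1)^{3}\,\frac{d^{3}J}{da^{3}} = - \frac{15 \sqrt{\pi}}{8 a^{\frac{7}{2}}}$.

Setting $a = \frac{3}{2}$:
$$I = - \frac{5 \sqrt{6} \sqrt{\pi}}{27}.$$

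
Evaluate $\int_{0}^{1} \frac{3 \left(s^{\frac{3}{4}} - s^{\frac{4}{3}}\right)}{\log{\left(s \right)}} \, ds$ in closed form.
$\log{\left(\frac{27}{64} \right)}$

Consider the one-parameter family: let $I(a) = \int_{0}^{1} \frac{3 \left(- s^{\frac{4}{3}} + s^{a}\right)}{\log{\left(s \right)}} \, ds$.

Since $\dfrac{\partial}{\partial a}\,s^{a} = s^{a} \ln s$, the $\ln s$ in the denominator cancels and
$$\frac{dI}{da} = \int_{0}^{1} 3 s^{a} \, ds = 3 \left[\frac{s^{a+1}}{a+1}\right]_0^1 = \frac{3}{a + 1}.$$

Integrating with respect to $a$ gives $I(a) = \log{\left(\frac{27 \left(a + 1\right)^{3}}{343} \right)} + C$.

At $a = \frac{4}{3}$ the integrand is identically $0$, so $I(\frac{4}{3}) = 0$. The closed form gives $0$, hence $C = 0$.

Setting $a = \frac{3}{4}$:
$$I = \log{\left(\frac{27}{64} \right)}.$$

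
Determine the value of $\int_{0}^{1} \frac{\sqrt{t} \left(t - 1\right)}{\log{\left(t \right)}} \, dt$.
$- \log{\left(3 \right)} + \log{\left(5 \right)}$

Consider the one-parameter family: let $I(a) = \int_{0}^{1} \frac{t^{\frac{3}{2}} - t^{a}}{\log{\left(t \right)}} \, dt$.

Since $\dfrac{\partial}{\partial a}\,t^{a} = t^{a} \ln t$, the $\ln t$ in the denominator cancels and
$$\frac{dI}{da} = \int_{0}^{1} -1 t^{a} \, dt = -1 \left[\frac{t^{a+1}}{a+1}\right]_0^1 = - \frac{1}{a + 1}.$$

Integrating with respect to $a$ gives $I(a) = - \log{\left(\frac{2 a}{5} + \frac{2}{5} \right)} + C$.

At $a = \frac{3}{2}$ the integrand is identically $0$, so $I(\frac{3}{2}) = 0$. The closed form gives $0$, hence $C = 0$.

Setting $a = \frac{1}{2}$:
$$I = - \log{\left(3 \right)} + \log{\left(5 \right)}.$$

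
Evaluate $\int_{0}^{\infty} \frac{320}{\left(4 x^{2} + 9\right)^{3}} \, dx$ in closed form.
$\frac{10 \pi}{81}$

Start from the standard arctangent integral
$$J(a) = \int_{0}^{\infty} \frac{5}{a^{2} + x^{2}} \, dx = \frac{5 \pi}{2 a}.$$

Differentiating under the integral sign with respect to $a$,
$$\frac{dJ}{da} = \int_{0}^{\infty} - \frac{10 a}{\left(a^{2} + x^{2}\right)^{2}} \, dx = - \frac{5 \pi}{2 a^{2}},$$
so $\int_{0}^{\infty} \frac{5}{\left(a^{2} + x^{2}\right)^{2}} \, dx = \frac{5 \pi}{4 a^{3}}$.

Repeating — each differentiation of $1/(x^2+a^2)^j$ produces $-2ja/(x^2+a^2)^{j+1}$ — and dividing through by $-2ja$ at each step yields, after $2$ differentiations in total,
$$\int_{0}^{\infty} \frac{5}{\left(a^{2} + x^{2}\right)^{3}} \, dx = \frac{15 \pi}{16 a^{5}}.$$

Setting $a = \frac{3}{2}$:
$$I = \frac{10 \pi}{81}.$$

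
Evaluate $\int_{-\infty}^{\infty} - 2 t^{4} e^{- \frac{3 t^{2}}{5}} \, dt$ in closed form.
$- \frac{25 \sqrt{15} \sqrt{\pi}}{18}$

Consider the simpler parametrised integral
$$J(a) = \int_{-\infty}^{\infty} - 2 e^{- a t^{2}} \, dt = - \frac{2 \sqrt{\pi}}{\sqrt{a}}.$$

Differentiating under the integral sign brings down a factor of $(-t^2)$:
$$\frac{dJ}{da} = \int_{-\infty}^{\infty} 2 t^{2} e^{- a t^{2}} \, dt = \frac{\sqrt{\pi}}{a^{\frac{3}{2}}}.$$

Repeating twice in total — each differentiation brings down another $(-t^2)$ — gives
$$\frac{d^{2}J}{da^{2}} = \int_{-\infty}^{\infty} - 2 t^{4} e^{- a t^{2}} \, dt = - \frac{3 \sqrt{\pi}}{2 a^{\frac{5}{2}}},$$
and the integrand here is exactly the target integrand, so $I = - \frac{3 \sqrt{\pi}}{2 a^{\frac{5}{2}}}$.

Setting $a = \frac{3}{5}$:
$$I = - \frac{25 \sqrt{15} \sqrt{\pi}}{18}.$$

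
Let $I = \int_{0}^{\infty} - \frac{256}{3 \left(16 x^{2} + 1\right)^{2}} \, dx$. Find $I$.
$- \frac{16 \pi}{3}$

Start from the standard arctangent integral
$$J(a) = \int_{0}^{\infty} - \frac{1}{3 \left(a^{2} + x^{2}\right)} \, dx = - \frac{\pi}{6 a}.$$

Differentiating under the integral sign with respect to $a$,
$$\frac{dJ}{da} = \int_{0}^{\infty} \frac{2 a}{3 \left(a^{2} + x^{2}\right)^{2}} \, dx = \frac{\pi}{6 a^{2}},$$
so $\int_{0}^{\infty} - \frac{1}{3 \left(a^{2} + x^{2}\right)^{2}} \, dx = - \frac{\pi}{12 a^{3}}$.

Setting $a = \frac{1}{4}$:
$$I = - \frac{16 \pi}{3}.$$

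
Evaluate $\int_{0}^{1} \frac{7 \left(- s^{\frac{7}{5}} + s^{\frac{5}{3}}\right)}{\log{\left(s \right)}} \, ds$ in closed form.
$\log{\left(\frac{10000000}{4782969} \right)}$

Consider the one-parameter family: let $I(a) = \int_{0}^{1} \frac{7 \left(- s^{\frac{7}{5}} + s^{a}\right)}{\log{\left(s \right)}} \, ds$.

Since $\dfrac{\partial}{\partial a}\,s^{a} = s^{a} \ln s$, the $\ln s$ in the denominator cancels and
$$\frac{dI}{da} = \int_{0}^{1} 7 s^{a} \, ds = 7 \left[\frac{s^{a+1}}{a+1}\right]_0^1 = \frac{7}{a + 1}.$$

Integrating with respect to $a$ gives $I(a) = \log{\left(\frac{78125 \left(a + 1\right)^{7}}{35831808} \right)} + C$.

At $a = \frac{7}{5}$ the integrand is identically $0$, so $I(\frac{7}{5}) = 0$. The closed form gives $0$, hence $C = 0$.

Setting $a = \frac{5}{3}$:
$$I = \log{\left(\frac{10000000}{4782969} \right)}.$$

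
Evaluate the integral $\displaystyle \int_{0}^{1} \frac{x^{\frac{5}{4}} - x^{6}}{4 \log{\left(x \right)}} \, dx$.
$\log{\left(\frac{\sqrt{6} \cdot 7^{\frac{3}{4}}}{14} \right)}$

Replace the exponent $\frac{5}{4}$ by a parameter $a$: let $I(a) = \int_{0}^{1} \frac{- x^{6} + x^{a}}{4 \log{\left(x \right)}} \, dx$.

Since $\dfrac{\partial}{\partial a}\,x^{a} = x^{a} \ln x$, the $\ln x$ in the denominator cancels and
$$\frac{dI}{da} = \int_{0}^{1} \frac{1}{4} x^{a} \, dx = \frac{1}{4} \left[\frac{x^{a+1}}{a+1}\right]_0^1 = \frac{1}{4 \left(a + 1\right)}.$$

Integrating with respect to $a$ gives $I(a) = \frac{\log{\left(a + 1 \right)}}{4} - \frac{\log{\left(7 \right)}}{4} + C$.

At $a = 6$ the integrand is identically $0$, so $I(6) = 0$. The closed form gives $0$, hence $C = 0$.

Setting $a = \frac{5}{4}$:
$$I = \log{\left(\frac{\sqrt{6} \cdot 7^{\frac{3}{4}}}{14} \right)}.$$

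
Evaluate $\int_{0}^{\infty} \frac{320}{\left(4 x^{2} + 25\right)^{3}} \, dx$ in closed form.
$\frac{6 \pi}{625}$

Recall the elementary integral
$$J(a) = \int_{0}^{\infty} \frac{5}{a^{2} + x^{2}} \, dx = \frac{5 \pi}{2 a}.$$

Differentiating under the integral sign with respect to $a$,
$$\frac{dJ}{da} = \int_{0}^{\infty} - \frac{10 a}{\left(a^{2} + x^{2}\right)^{2}} \, dx = - \frac{5 \pi}{2 a^{2}},$$
so $\int_{0}^{\infty} \frac{5}{\left(a^{2} + x^{2}\right)^{2}} \, dx = \frac{5 \pi}{4 a^{3}}$.

Repeating — each differentiation of $1/(x^2+a^2)^j$ produces $-2ja/(x^2+a^2)^{j+1}$ — and dividing through by $-2ja$ at each step yields, after $2$ differentiations in total,
$$\int_{0}^{\infty} \frac{5}{\left(a^{2} + x^{2}\right)^{3}} \, dx = \frac{15 \pi}{16 a^{5}}.$$

Setting $a = \frac{5}{2}$:
$$I = \frac{6 \pi}{625}.$$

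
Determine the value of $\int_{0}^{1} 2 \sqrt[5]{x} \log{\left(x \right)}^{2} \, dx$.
$\frac{125}{54}$

Begin with the known integral
$$J(a) = \int_{0}^{1} 2 x^{a} \, dx = \frac{2}{a + 1}.$$

Differentiating under the integral sign brings down a factor of $\ln x$:
$$\frac{dJ}{da} = \int_{0}^{1} 2 x^{a} \log{\left(x \right)} \, dx = - \frac{2}{\left(a + 1\right)^{2}}.$$

Repeating twice in total — each differentiation brings down another $\ln x$ — gives
$$\frac{d^{2}J}{da^{2}} = \int_{0}^{1} 2 x^{a} \log{\left(x \right)}^{2} \, dx = \frac{4}{\left(a + 1\right)^{3}},$$
and the integrand here is exactly the target integrand, so $I = \frac{4}{\left(a + 1\right)^{3}}$.

Setting $a = \frac{1}{5}$:
$$I = \frac{125}{54}.$$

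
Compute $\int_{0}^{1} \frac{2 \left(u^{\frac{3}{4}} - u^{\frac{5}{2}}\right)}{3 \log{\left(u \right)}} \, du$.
$- \frac{2 \log{\left(2 \right)}}{3}$

Introduce a parameter $a$ in the exponent: let $I(a) = \int_{0}^{1} \frac{2 \left(u^{\frac{3}{4}} - u^{a}\right)}{3 \log{\left(u \right)}} \, du$.

Since $\dfrac{\partial}{\partial a}\,u^{a} = u^{a} \ln u$, the $\ln u$ in the denominator cancels and
$$\frac{dI}{da} = \int_{0}^{1} - \frac{2}{3} u^{a} \, du = - \frac{2}{3} \left[\frac{u^{a+1}}{a+1}\right]_0^1 = - \frac{2}{3 a + 3}.$$

Integrating with respect to $a$ gives $I(a) = - \log{\left(\frac{2 \sqrt[3]{14} \left(a + 1\right)^{\frac{2}{3}}}{7} \right)} + C$.

At $a = \frac{3}{4}$ the integrand is identically $0$, so $I(\frac{3}{4}) = 0$. The closed form gives $0$, hence $C = 0$.

Setting $a = \frac{5}{2}$:
$$I = - \frac{2 \log{\left(2 \right)}}{3}.$$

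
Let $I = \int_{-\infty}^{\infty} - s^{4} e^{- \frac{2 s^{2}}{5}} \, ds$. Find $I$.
$- \frac{75 \sqrt{10} \sqrt{\pi}}{32}$

Start from the elementary integral
$$J(a) = \int_{-\infty}^{\infty} - e^{- a s^{2}} \, ds = - \frac{\sqrt{\pi}}{\sqrt{a}}.$$

Differentiating under the integral sign brings down a factor of $(-s^2)$:
$$\frac{dJ}{da} = \int_{-\infty}^{\infty} s^{2} e^{- a s^{2}} \, ds = \frac{\sqrt{\pi}}{2 a^{\frac{3}{2}}}.$$

Repeating twice in total — each differentiation brings down another $(-s^2)$ — gives
$$\frac{d^{2}J}{da^{2}} = \int_{-\infty}^{\infty} - s^{4} e^{- a s^{2}} \, ds = - \frac{3 \sqrt{\pi}}{4 a^{\frac{5}{2}}},$$
and the integrand here is exactly the target integrand, so $I = - \frac{3 \sqrt{\pi}}{4 a^{\frac{5}{2}}}$.

Setting $a = \frac{2}{5}$:
$$I = - \frac{75 \sqrt{10} \sqrt{\pi}}{32}.$$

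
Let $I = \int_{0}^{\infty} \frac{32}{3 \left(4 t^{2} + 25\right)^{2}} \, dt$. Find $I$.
$\frac{4 \pi}{375}$

Recall the elementary integral
$$J(a) = \int_{0}^{\infty} \frac{2}{3 \left(a^{2} + t^{2}\right)} \, dt = \frac{\pi}{3 a}.$$

Differentiating under the integral sign with respect to $a$,
$$\frac{dJ}{da} = \int_{0}^{\infty} - \frac{4 a}{3 \left(a^{2} + t^{2}\right)^{2}} \, dt = - \frac{\pi}{3 a^{2}},$$
so $\int_{0}^{\infty} \frac{2}{3 \left(a^{2} + t^{2}\right)^{2}} \, dt = \frac{\pi}{6 a^{3}}$.

Setting $a = \frac{5}{2}$:
$$I = \frac{4 \pi}{375}.$$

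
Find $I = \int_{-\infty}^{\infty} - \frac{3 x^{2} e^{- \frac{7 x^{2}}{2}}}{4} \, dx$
$- \frac{3 \sqrt{14} \sqrt{\pi}}{196}$

Consider the simpler parametrised integral
$$J(a) = \int_{-\infty}^{\infty} - \frac{3 e^{- a x^{2}}}{4} \, dx = - \frac{3 \sqrt{\pi}}{4 \sqrt{a}}.$$

Differentiating under the integral sign brings down a factor of $(-x^2)$:
$$\frac{dJ}{da} = \int_{-\infty}^{\infty} \frac{3 x^{2} e^{- a x^{2}}}{4} \, dx = \frac{3 \sqrt{\pi}}{8 a^{\frac{3}{2}}}.$$

The integral on the left is $-I$, so $I = - \frac{3 \sqrt{\pi}}{8 a^{\frac{3}{2}}}$.

Setting $a = \frac{7}{2}$:
$$I = - \frac{3 \sqrt{14} \sqrt{\pi}}{196}.$$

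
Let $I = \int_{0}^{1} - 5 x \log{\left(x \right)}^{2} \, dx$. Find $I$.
$- \frac{5}{4}$

Begin with the known integral
$$J(a) = \int_{0}^{1} - 5 x^{a} \, dx = - \frac{5}{a + 1}.$$

Differentiating under the integral sign brings down a factor of $\ln x$:
$$\frac{dJ}{da} = \int_{0}^{1} - 5 x^{a} \log{\left(x \right)} \, dx = \frac{5}{\left(a + 1\right)^{2}}.$$

Repeating twice in total — each differentiation brings down another $\ln x$ — gives
$$\frac{d^{2}J}{da^{2}} = \int_{0}^{1} - 5 x^{a} \log{\left(x \right)}^{2} \, dx = - \frac{10}{\left(a + 1\right)^{3}},$$
and the integrand here is exactly the target integrand, so $I = - \frac{10}{\left(a + 1\right)^{3}}$.

Setting $a = 1$:
$$I = - \frac{5}{4}.$$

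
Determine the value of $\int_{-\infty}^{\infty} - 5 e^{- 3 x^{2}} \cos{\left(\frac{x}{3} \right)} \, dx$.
$- \frac{5 \sqrt{3} \sqrt{\pi}}{3 e^{\frac{1}{108}}}$

Treat the cosine frequency as a parameter and define $I(b) = \int_{-\infty}^{\infty} - 5 e^{- 3 x^{2}} \cos{\left(b x \right)} \, dx$.

Differentiating under the integral sign,
$$I'(b) = \int_{-\infty}^{\infty} 5 x e^{- 3 x^{2}} \sin{\left(b x \right)} \, dx.$$

Integrate $\int_{-\infty}^{\infty} x \sin(b x)\, e^{- 3 x^{2}}\, dx$ by parts with $u = \sin(b x)$ and $dv = x\, e^{- 3 x^{2}}\, dx$, giving $v = - \frac{e^{- 3 x^{2}}}{6}$. The boundary term vanishes and
$$\int_{-\infty}^{\infty} x \sin(b x)\, e^{- 3 x^{2}}\, dx = \frac{b}{6} \int_{-\infty}^{\infty} \cos(b x)\, e^{- 3 x^{2}}\, dx,$$
so $I'(b) = - \frac{b}{6}\, I(b)$.

This is a separable first-order ODE; solving with the initial condition $I(0) = \int_{-\infty}^{\infty} - 5 e^{- 3 x^{2}}\,dx = - \frac{5 \sqrt{3} \sqrt{\pi}}{3}$ gives
$$I(b) = - \frac{5 \sqrt{3} \sqrt{\pi} e^{- \frac{b^{2}}{12}}}{3}.$$

Setting $b = \frac{1}{3}$:
$$I = - \frac{5 \sqrt{3} \sqrt{\pi}}{3 e^{\frac{1}{108}}}.$$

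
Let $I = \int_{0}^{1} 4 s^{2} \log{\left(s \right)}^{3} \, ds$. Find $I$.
$- \frac{8}{27}$

Start from the elementary integral
$$J(a) = \int_{0}^{1} 4 s^{a} \, ds = \frac{4}{a + 1}.$$

Differentiating under the integral sign brings down a factor of $\ln s$:
$$\frac{dJ}{da} = \int_{0}^{1} 4 s^{a} \log{\left(s \right)} \, ds = - \frac{4}{\left(a + 1\right)^{2}}.$$

Repeating $3$ times in total — each differentiation brings down another $\ln s$ — gives
$$\frac{d^{3}J}{da^{3}} = \int_{0}^{1} 4 s^{a} \log{\left(s \right)}^{3} \, ds = - \frac{24}{\left(a + 1\right)^{4}},$$
and the integrand here is exactly the target integrand, so $I = - \frac{24}{\left(a + 1\right)^{4}}$.

Setting $a = 2$:
$$I = - \frac{8}{27}.$$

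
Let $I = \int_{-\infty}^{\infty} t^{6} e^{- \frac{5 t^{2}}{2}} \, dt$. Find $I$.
$\frac{3 \sqrt{10} \sqrt{\pi}}{125}$

Begin with the known integral
$$J(a) = \int_{-\infty}^{\infty} e^{- a t^{2}} \, dt = \frac{\sqrt{\pi}}{\sqrt{a}}.$$

Differentiating under the integral sign brings down a factor of $(-t^2)$:
$$\frac{dJ}{da} = \int_{-\infty}^{\infty} - t^{2} e^{- a t^{2}} \, dt = - \frac{\sqrt{\pi}}{2 a^{\frac{3}{2}}}.$$

Repeating $3$ times in total — each differentiation brings down another $(-t^2)$ — gives
$$\frac{d^{3}J}{da^{3}} = \int_{-\infty}^{\infty} - t^{6} e^{- a t^{2}} \, dt = - \frac{15 \sqrt{\pi}}{8 a^{\frac{7}{2}}},$$
and the integrand here is $(-1)^{3}$ times the target integrand, so $I = (-1)^{3}\,\frac{d^{3}J}{da^{3}} = \frac{15 \sqrt{\pi}}{8 a^{\frac{7}{2}}}$.

Setting $a = \frac{5}{2}$:
$$I = \frac{3 \sqrt{10} \sqrt{\pi}}{125}.$$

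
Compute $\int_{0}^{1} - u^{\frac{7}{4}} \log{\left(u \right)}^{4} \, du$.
$- \frac{24576}{161051}$

Consider the simpler parametrised integral
$$J(a) = \int_{0}^{1} - u^{a} \, du = - \frac{1}{a + 1}.$$

Differentiating under the integral sign brings down a factor of $\ln u$:
$$\frac{dJ}{da} = \int_{0}^{1} - u^{a} \log{\left(u \right)} \, du = \frac{1}{\left(a + 1\right)^{2}}.$$

Repeating $4$ times in total — each differentiation brings down another $\ln u$ — gives
$$\frac{d^{4}J}{da^{4}} = \int_{0}^{1} - u^{a} \log{\left(u \right)}^{4} \, du = - \frac{24}{\left(a + 1\right)^{5}},$$
and the integrand here is exactly the target integrand, so $I = - \frac{24}{\left(a + 1\right)^{5}}$.

Setting $a = \frac{7}{4}$:
$$I = - \frac{24576}{161051}.$$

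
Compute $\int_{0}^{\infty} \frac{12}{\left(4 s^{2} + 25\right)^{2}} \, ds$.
$\frac{3 \pi}{250}$

Recall the elementary integral
$$J(a) = \int_{0}^{\infty} \frac{3}{4 \left(a^{2} + s^{2}\right)} \, ds = \frac{3 \pi}{8 a}.$$

Differentiating under the integral sign with respect to $a$,
$$\frac{dJ}{da} = \int_{0}^{\infty} - \frac{3 a}{2 \left(a^{2} + s^{2}\right)^{2}} \, ds = - \frac{3 \pi}{8 a^{2}},$$
so $\int_{0}^{\infty} \frac{3}{4 \left(a^{2} + s^{2}\right)^{2}} \, ds = \frac{3 \pi}{16 a^{3}}$.

Setting $a = \frac{5}{2}$:
$$I = \frac{3 \pi}{250}.$$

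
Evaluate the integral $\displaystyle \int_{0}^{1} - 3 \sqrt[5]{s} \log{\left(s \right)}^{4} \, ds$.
$- \frac{3125}{108}$

Start from the elementary integral
$$J(a) = \int_{0}^{1} - 3 s^{a} \, ds = - \frac{3}{a + 1}.$$

Differentiating under the integral sign brings down a factor of $\ln s$:
$$\frac{dJ}{da} = \int_{0}^{1} - 3 s^{a} \log{\left(s \right)} \, ds = \frac{3}{\left(a + 1\right)^{2}}.$$

Repeating $4$ times in total — each differentiation brings down another $\ln s$ — gives
$$\frac{d^{4}J}{da^{4}} = \int_{0}^{1} - 3 s^{a} \log{\left(s \right)}^{4} \, ds = - \frac{72}{\left(a + 1\right)^{5}},$$
and the integrand here is exactly the target integrand, so $I = - \frac{72}{\left(a + 1\right)^{5}}$.

Setting $a = \frac{1}{5}$:
$$I = - \frac{3125}{108}.$$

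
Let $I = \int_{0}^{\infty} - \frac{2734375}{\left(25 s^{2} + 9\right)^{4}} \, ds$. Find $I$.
$- \frac{2734375 \pi}{69984}$

Start from the standard arctangent integral
$$J(a) = \int_{0}^{\infty} - \frac{7}{a^{2} + s^{2}} \, ds = - \frac{7 \pi}{2 a}.$$

Differentiating under the integral sign with respect to $a$,
$$\frac{dJ}{da} = \int_{0}^{\infty} \frac{14 a}{\left(a^{2} + s^{2}\right)^{2}} \, ds = \frac{7 \pi}{2 a^{2}},$$
so $\int_{0}^{\infty} - \frac{7}{\left(a^{2} + s^{2}\right)^{2}} \, ds = - \frac{7 \pi}{4 a^{3}}$.

Repeating — each differentiation of $1/(s^2+a^2)^j$ produces $-2ja/(s^2+a^2)^{j+1}$ — and dividing through by $-2ja$ at each step yields, after $3$ differentiations in total,
$$\int_{0}^{\infty} - \frac{7}{\left(a^{2} + s^{2}\right)^{4}} \, ds = - \frac{35 \pi}{32 a^{7}}.$$

Setting $a = \frac{3}{5}$:
$$I = - \frac{2734375 \pi}{69984}.$$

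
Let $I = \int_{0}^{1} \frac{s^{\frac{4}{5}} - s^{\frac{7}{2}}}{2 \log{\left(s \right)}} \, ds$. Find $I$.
$- \frac{\log{\left(5 \right)}}{2} + \frac{\log{\left(2 \right)}}{2}$

Replace the exponent $\frac{4}{5}$ by a parameter $a$: let $I(a) = \int_{0}^{1} \frac{- s^{\frac{7}{2}} + s^{a}}{2 \log{\left(s \right)}} \, ds$.

Since $\dfrac{\partial}{\partial a}\,s^{a} = s^{a} \ln s$, the $\ln s$ in the denominator cancels and
$$\frac{dI}{da} = \int_{0}^{1} \frac{1}{2} s^{a} \, ds = \frac{1}{2} \left[\frac{s^{a+1}}{a+1}\right]_0^1 = \frac{1}{2 \left(a + 1\right)}.$$

Integrating with respect to $a$ gives $I(a) = \frac{\log{\left(a + 1 \right)}}{2} - \log{\left(3 \right)} + \frac{\log{\left(2 \right)}}{2} + C$.

At $a = \frac{7}{2}$ the integrand is identically $0$, so $I(\frac{7}{2}) = 0$. The closed form gives $0$, hence $C = 0$.

Setting $a = \frac{4}{5}$:
$$I = - \frac{\log{\left(5 \right)}}{2} + \frac{\log{\left(2 \right)}}{2}.$$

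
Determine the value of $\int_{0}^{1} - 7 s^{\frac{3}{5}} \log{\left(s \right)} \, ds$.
$\frac{175}{64}$

Consider the simpler parametrised integral
$$J(a) = \int_{0}^{1} - 7 s^{a} \, ds = - \frac{7}{a + 1}.$$

Differentiating under the integral sign brings down a factor of $\ln s$:
$$\frac{dJ}{da} = \int_{0}^{1} - 7 s^{a} \log{\left(s \right)} \, ds = \frac{7}{\left(a + 1\right)^{2}}.$$

The integral on the left is $I$, so $I = \frac{7}{\left(a + 1\right)^{2}}$.

Setting $a = \frac{3}{5}$:
$$I = \frac{175}{64}.$$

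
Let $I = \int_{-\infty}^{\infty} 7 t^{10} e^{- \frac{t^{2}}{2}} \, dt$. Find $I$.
$6615 \sqrt{2} \sqrt{\pi}$

Begin with the known integral
$$J(a) = \int_{-\infty}^{\infty} 7 e^{- a t^{2}} \, dt = \frac{7 \sqrt{\pi}}{\sqrt{a}}.$$

Differentiating under the integral sign brings down a factor of $(-t^2)$:
$$\frac{dJ}{da} = \int_{-\infty}^{\infty} - 7 t^{2} e^{- a t^{2}} \, dt = - \frac{7 \sqrt{\pi}}{2 a^{\frac{3}{2}}}.$$

Repeating $5$ times in total — each differentiation brings down another $(-t^2)$ — gives
$$\frac{d^{5}J}{da^{5}} = \int_{-\infty}^{\infty} - 7 t^{10} e^{- a t^{2}} \, dt = - \frac{6615 \sqrt{\pi}}{32 a^{\frac{11}{2}}},$$
and the integrand here is $(-1)^{5}$ times the target integrand, so $I = (-1)^{5}\,\frac{d^{5}J}{da^{5}} = \frac{6615 \sqrt{\pi}}{32 a^{\frac{11}{2}}}$.

Setting $a = \frac{1}{2}$:
$$I = 6615 \sqrt{2} \sqrt{\pi}.$$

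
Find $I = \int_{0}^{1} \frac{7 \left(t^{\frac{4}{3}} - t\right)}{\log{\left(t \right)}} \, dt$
$- \log{\left(\frac{279936}{823543} \right)}$

Consider the one-parameter family: let $I(a) = \int_{0}^{1} \frac{7 \left(t^{\frac{4}{3}} - t^{a}\right)}{\log{\left(t \right)}} \, dt$.

Since $\dfrac{\partial}{\partial a}\,t^{a} = t^{a} \ln t$, the $\ln t$ in the denominator cancels and
$$\frac{dI}{da} = \int_{0}^{1} -7 t^{a} \, dt = -7 \left[\frac{t^{a+1}}{a+1}\right]_0^1 = - \frac{7}{a + 1}.$$

Integrating with respect to $a$ gives $I(a) = - \log{\left(\frac{2187 \left(a + 1\right)^{7}}{823543} \right)} + C$.

At $a = \frac{4}{3}$ the integrand is identically $0$, so $I(\frac{4}{3}) = 0$. The closed form gives $0$, hence $C = 0$.

Setting $a = 1$:
$$I = - \log{\left(\frac{279936}{823543} \right)}.$$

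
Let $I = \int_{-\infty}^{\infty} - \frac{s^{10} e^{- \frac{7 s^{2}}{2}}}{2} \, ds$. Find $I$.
$- \frac{135 \sqrt{14} \sqrt{\pi}}{33614}$

Begin with the known integral
$$J(a) = \int_{-\infty}^{\infty} - \frac{e^{- a s^{2}}}{2} \, ds = - \frac{\sqrt{\pi}}{2 \sqrt{a}}.$$

Differentiating under the integral sign brings down a factor of $(-s^2)$:
$$\frac{dJ}{da} = \int_{-\infty}^{\infty} \frac{s^{2} e^{- a s^{2}}}{2} \, ds = \frac{\sqrt{\pi}}{4 a^{\frac{3}{2}}}.$$

Repeating $5$ times in total — each differentiation brings down another $(-s^2)$ — gives
$$\frac{d^{5}J}{da^{5}} = \int_{-\infty}^{\infty} \frac{s^{10} e^{- a s^{2}}}{2} \, ds = \frac{945 \sqrt{\pi}}{64 a^{\frac{11}{2}}},$$
and the integrand here is $(-1)^{5}$ times the target integrand, so $I = (-1)^{5}\,\frac{d^{5}J}{da^{5}} = - \frac{945 \sqrt{\pi}}{64 a^{\frac{11}{2}}}$.

Setting $a = \frac{7}{2}$:
$$I = - \frac{135 \sqrt{14} \sqrt{\pi}}{33614}.$$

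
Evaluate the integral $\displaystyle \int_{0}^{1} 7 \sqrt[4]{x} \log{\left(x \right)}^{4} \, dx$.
$\frac{172032}{3125}$

Consider the simpler parametrised integral
$$J(a) = \int_{0}^{1} 7 x^{a} \, dx = \frac{7}{a + 1}.$$

Differentiating under the integral sign brings down a factor of $\ln x$:
$$\frac{dJ}{da} = \int_{0}^{1} 7 x^{a} \log{\left(x \right)} \, dx = - \frac{7}{\left(a + 1\right)^{2}}.$$

Repeating $4$ times in total — each differentiation brings down another $\ln x$ — gives
$$\frac{d^{4}J}{da^{4}} = \int_{0}^{1} 7 x^{a} \log{\left(x \right)}^{4} \, dx = \frac{168}{\left(a + 1\right)^{5}},$$
and the integrand here is exactly the target integrand, so $I = \frac{168}{\left(a + 1\right)^{5}}$.

Setting $a = \frac{1}{4}$:
$$I = \frac{172032}{3125}.$$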